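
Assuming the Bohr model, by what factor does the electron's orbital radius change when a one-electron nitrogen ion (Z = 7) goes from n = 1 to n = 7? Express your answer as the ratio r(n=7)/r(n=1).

r ∝ Z^-1 · n^2; with Z fixed, r ∝ n^2.
r(n=7)/r(n=1) = (7/1)^2 = 49

49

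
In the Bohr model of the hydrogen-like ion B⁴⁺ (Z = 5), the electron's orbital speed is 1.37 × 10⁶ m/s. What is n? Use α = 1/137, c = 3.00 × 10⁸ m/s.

8

v_n = Zαc/n ⇒ n = Zαc/v = 5 × 0.00730 × 3.00 × 10⁸ / 1.37 × 10⁶ ≈ 7.99
n = 8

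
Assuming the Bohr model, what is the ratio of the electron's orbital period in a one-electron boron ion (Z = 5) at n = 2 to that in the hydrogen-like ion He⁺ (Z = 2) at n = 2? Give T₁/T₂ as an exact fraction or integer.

T ∝ Z^-2 · n^3
T₁/T₂ = (5/2)^-2 · (2/2)^3 = 4/25

4/25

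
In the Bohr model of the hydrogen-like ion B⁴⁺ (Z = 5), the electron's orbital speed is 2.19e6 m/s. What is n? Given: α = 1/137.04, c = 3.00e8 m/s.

v_n = Zαc/n ⇒ n = Zαc/v = 5 × 0.00730 × 3.00e8 / 2.19e6 ≈ 5.00
n = 5

5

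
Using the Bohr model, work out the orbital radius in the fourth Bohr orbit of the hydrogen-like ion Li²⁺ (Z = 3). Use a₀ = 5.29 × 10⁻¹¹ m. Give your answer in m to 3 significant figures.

r_n = n²a₀/Z = 4² × 5.29 × 10⁻¹¹ / 3
    = 16 × 5.29 × 10⁻¹¹ / 3 = 2.82 × 10⁻¹⁰ m

2.82 × 10⁻¹⁰ m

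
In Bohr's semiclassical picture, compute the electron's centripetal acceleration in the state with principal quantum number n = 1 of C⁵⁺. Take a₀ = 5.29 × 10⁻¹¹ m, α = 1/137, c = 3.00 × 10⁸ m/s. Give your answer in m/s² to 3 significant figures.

r = n²a₀/Z = 8.82 × 10⁻¹² m, v = Zαc/n = 1.31 × 10⁷ m/s
a = v²/r = (1.31 × 10⁷)² / 8.82 × 10⁻¹² = 1.96 × 10²⁵ m/s²

1.96 × 10²⁵ m/s²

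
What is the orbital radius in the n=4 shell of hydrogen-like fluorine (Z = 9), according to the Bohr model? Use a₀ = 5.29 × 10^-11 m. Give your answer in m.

r_n = n²a₀/Z = 4² × 5.29 × 10^-11 / 9
    = 16 × 5.29 × 10^-11 / 9 = 9.40 × 10^-11 m

9.40 × 10^-11 m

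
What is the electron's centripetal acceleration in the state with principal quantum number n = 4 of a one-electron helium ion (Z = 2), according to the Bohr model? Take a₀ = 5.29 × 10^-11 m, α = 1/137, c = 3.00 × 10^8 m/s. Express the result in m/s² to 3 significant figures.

r = n²a₀/Z = 4.23 × 10^-10 m, v = Zαc/n = 1.09 × 10^6 m/s
a = v²/r = (1.09 × 10^6)² / 4.23 × 10^-10 = 2.83 × 10^21 m/s²

2.83 × 10^21 m/s²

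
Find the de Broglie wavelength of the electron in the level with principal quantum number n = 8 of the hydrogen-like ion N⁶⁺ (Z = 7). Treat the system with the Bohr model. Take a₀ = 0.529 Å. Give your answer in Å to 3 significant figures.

3.80 Å

The Bohr quantisation condition is nλ = 2πr_n.
r_n = n²a₀/Z = 4.84 Å
λ = 2πr_n/n = 2π·4.84/8 = 3.80 Å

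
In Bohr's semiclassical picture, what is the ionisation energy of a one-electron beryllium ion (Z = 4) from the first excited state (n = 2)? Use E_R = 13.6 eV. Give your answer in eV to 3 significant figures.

E_n = −E_R·Z²/n² = −13.6 × 4²/2² eV = -54.4 eV
Ionisation energy = −E_n = 54.4 eV

54.4 eV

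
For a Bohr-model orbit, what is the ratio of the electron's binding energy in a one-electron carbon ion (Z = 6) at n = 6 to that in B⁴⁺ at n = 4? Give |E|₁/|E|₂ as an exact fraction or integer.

16/25

|E| ∝ Z^2 · n^-2
|E|₁/|E|₂ = (6/5)^2 · (6/4)^-2 = 16/25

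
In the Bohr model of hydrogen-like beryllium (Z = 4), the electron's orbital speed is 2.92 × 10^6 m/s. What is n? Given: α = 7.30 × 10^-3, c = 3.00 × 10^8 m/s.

3

v_n = Zαc/n ⇒ n = Zαc/v = 4 × 0.00730 × 3.00 × 10^8 / 2.92 × 10^6 ≈ 3.00
n = 3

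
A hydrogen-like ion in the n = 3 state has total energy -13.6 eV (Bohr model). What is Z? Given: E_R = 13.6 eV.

E_n = −E_R Z²/n² ⇒ Z² = −E_n n²/E_R = 13.6 × 3² / 13.6 ≈ 9.00
Z = 3

3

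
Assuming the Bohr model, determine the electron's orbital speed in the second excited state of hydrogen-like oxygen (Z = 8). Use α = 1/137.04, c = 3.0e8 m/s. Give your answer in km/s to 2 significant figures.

5800 km/s

v_n = Zαc/n = 8 × 0.0073 × 3.0e8 / 3
    = 5800 km/s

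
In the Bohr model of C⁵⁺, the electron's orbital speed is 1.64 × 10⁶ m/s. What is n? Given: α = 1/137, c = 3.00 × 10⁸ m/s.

8

v_n = Zαc/n ⇒ n = Zαc/v = 6 × 0.00730 × 3.00 × 10⁸ / 1.64 × 10⁶ ≈ 8.01
n = 8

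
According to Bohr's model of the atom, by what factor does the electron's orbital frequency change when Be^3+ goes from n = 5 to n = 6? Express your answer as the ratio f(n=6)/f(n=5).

f ∝ Z^2 · n^-3; with Z fixed, f ∝ n^-3.
f(n=6)/f(n=5) = (6/5)^-3 = 125/216

125/216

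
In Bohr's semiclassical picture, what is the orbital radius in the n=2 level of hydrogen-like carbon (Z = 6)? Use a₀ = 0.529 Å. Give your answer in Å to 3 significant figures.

r_n = n²a₀/Z = 2² × 0.529 / 6
    = 4 × 0.529 / 6 = 0.353 Å

0.353 Å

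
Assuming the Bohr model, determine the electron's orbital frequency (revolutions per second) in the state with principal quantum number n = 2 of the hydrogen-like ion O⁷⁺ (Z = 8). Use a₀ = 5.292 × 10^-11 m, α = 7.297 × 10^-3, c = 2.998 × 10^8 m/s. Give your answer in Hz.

5.263 × 10^16 Hz

r = n²a₀/Z = 2.646 × 10^-11 m, v = Zαc/n = 8.751 × 10^6 m/s
f = v/(2πr) = 5.263 × 10^16 Hz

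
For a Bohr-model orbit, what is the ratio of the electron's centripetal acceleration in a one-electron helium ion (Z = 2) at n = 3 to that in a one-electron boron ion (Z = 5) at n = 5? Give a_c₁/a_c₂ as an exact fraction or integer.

40/81

a_c ∝ Z^3 · n^-4
a_c₁/a_c₂ = (2/5)^3 · (3/5)^-4 = 40/81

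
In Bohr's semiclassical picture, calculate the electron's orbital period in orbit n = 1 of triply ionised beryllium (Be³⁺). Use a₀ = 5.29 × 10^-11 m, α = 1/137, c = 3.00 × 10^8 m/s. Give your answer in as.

r = n²a₀/Z = 1²·5.29 × 10^-11/4 = 1.32 × 10^-11 m
v = Zαc/n = 4·0.00730·3.00 × 10^8/1 = 8.76 × 10^6 m/s
T = 2πr/v = 9.49 × 10^-18 s = 9.49 as

9.49 as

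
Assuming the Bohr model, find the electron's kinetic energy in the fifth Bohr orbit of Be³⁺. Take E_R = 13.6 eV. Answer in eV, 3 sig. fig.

For a Coulomb orbit the virial theorem gives K = −E_n.
E_n = −E_R·Z²/n², so K = E_R·Z²/n² = 13.6 × 4²/5² = 8.70 eV

8.70 eV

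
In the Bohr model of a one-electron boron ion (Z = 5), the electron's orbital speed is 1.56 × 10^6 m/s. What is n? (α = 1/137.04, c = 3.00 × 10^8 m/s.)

7

v_n = Zαc/n ⇒ n = Zαc/v = 5 × 0.00730 × 3.00 × 10^8 / 1.56 × 10^6 ≈ 7.02
n = 7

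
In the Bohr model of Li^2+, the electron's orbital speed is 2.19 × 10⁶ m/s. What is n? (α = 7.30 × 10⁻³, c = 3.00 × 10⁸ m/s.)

v_n = Zαc/n ⇒ n = Zαc/v = 3 × 0.00730 × 3.00 × 10⁸ / 2.19 × 10⁶ ≈ 3.00
n = 3

3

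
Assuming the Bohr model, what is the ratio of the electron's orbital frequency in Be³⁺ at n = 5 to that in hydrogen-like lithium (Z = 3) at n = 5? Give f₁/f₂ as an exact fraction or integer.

16/9

f ∝ Z^2 · n^-3
f₁/f₂ = (4/3)^2 · (5/5)^-3 = 16/9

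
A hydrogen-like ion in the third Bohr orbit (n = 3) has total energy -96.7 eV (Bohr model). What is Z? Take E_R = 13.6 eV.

E_n = −E_R Z²/n² ⇒ Z² = −E_n n²/E_R = 96.7 × 3² / 13.6 ≈ 63.99
Z = 8

8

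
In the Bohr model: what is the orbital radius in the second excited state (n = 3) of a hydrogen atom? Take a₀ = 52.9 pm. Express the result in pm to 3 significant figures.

476 pm

r_n = n²a₀/Z = 3² × 52.9 / 1
    = 9 × 52.9 / 1 = 476 pm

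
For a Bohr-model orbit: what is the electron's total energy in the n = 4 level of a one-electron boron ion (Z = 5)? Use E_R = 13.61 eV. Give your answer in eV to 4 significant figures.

E_n = −E_R·Z²/n² = −13.61 × 5²/4² = -21.27 eV

-21.27 eV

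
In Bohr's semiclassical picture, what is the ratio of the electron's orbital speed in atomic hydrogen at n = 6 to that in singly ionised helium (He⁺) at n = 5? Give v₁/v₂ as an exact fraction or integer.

5/12

v ∝ Z^1 · n^-1
v₁/v₂ = (1/2)^1 · (6/5)^-1 = 5/12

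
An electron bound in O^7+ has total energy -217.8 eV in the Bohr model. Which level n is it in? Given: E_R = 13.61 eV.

E_n = −E_R Z²/n² ⇒ n² = E_R Z²/(−E_n) = 13.61 × 8² / 217.8 ≈ 4.00
n = 2

2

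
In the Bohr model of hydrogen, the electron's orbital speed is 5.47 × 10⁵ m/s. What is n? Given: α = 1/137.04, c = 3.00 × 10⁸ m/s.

4

v_n = Zαc/n ⇒ n = Zαc/v = 1 × 0.00730 × 3.00 × 10⁸ / 5.47 × 10⁵ ≈ 4.00
n = 4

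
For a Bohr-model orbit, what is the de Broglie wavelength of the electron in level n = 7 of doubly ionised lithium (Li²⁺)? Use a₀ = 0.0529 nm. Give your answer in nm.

0.776 nm

The Bohr quantisation condition is nλ = 2πr_n.
r_n = n²a₀/Z = 0.864 nm
λ = 2πr_n/n = 2π·0.864/7 = 0.776 nm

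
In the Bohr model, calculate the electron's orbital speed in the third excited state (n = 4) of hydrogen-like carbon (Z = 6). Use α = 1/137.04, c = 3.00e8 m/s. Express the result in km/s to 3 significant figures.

3280 km/s

v_n = Zαc/n = 6 × 0.00730 × 3.00e8 / 4
    = 3280 km/s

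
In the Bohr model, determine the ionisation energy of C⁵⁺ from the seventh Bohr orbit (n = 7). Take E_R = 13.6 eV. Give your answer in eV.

E_n = −E_R·Z²/n² = −13.6 × 6²/7² eV = -9.99 eV
Ionisation energy = −E_n = 9.99 eV

9.99 eV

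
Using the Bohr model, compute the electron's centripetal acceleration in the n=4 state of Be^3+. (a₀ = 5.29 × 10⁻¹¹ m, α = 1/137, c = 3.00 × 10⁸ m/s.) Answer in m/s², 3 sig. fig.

r = n²a₀/Z = 2.12 × 10⁻¹⁰ m, v = Zαc/n = 2.19 × 10⁶ m/s
a = v²/r = (2.19 × 10⁶)² / 2.12 × 10⁻¹⁰ = 2.27 × 10²² m/s²

2.27 × 10²² m/s²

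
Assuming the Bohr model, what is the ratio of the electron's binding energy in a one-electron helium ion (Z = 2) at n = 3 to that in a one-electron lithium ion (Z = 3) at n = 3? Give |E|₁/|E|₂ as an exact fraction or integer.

4/9

|E| ∝ Z^2 · n^-2
|E|₁/|E|₂ = (2/3)^2 · (3/3)^-2 = 4/9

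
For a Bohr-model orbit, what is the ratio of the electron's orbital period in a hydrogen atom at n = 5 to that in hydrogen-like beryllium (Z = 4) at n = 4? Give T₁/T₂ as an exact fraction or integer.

125/4

T ∝ Z^-2 · n^3
T₁/T₂ = (1/4)^-2 · (5/4)^3 = 125/4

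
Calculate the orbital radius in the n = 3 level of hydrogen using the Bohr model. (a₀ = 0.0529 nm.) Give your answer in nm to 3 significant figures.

0.476 nm

r_n = n²a₀/Z = 3² × 0.0529 / 1
    = 9 × 0.0529 / 1 = 0.476 nm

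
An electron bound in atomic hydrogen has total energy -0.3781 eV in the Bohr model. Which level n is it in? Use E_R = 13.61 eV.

E_n = −E_R Z²/n² ⇒ n² = E_R Z²/(−E_n) = 13.61 × 1² / 0.3781 ≈ 36.00
n = 6

6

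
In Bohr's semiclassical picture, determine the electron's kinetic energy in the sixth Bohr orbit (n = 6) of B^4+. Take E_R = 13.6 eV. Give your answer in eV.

For a Coulomb orbit the virial theorem gives K = −E_n.
E_n = −E_R·Z²/n², so K = E_R·Z²/n² = 13.6 × 5²/6² = 9.44 eV

9.44 eV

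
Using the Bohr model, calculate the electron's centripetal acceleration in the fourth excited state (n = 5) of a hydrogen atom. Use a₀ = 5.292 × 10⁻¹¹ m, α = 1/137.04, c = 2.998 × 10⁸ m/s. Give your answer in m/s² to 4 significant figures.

r = n²a₀/Z = 1.323 × 10⁻⁹ m, v = Zαc/n = 4.375 × 10⁵ m/s
a = v²/r = (4.375 × 10⁵)² / 1.323 × 10⁻⁹ = 1.447 × 10²⁰ m/s²

1.447 × 10²⁰ m/s²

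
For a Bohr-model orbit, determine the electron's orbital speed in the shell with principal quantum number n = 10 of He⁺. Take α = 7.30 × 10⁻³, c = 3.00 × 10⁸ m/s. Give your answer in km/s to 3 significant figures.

v_n = Zαc/n = 2 × 0.00730 × 3.00 × 10⁸ / 10
    = 438 km/s

438 km/s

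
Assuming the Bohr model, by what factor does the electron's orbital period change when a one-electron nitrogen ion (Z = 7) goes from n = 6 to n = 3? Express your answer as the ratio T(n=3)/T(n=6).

T ∝ Z^-2 · n^3; with Z fixed, T ∝ n^3.
T(n=3)/T(n=6) = (3/6)^3 = 1/8

1/8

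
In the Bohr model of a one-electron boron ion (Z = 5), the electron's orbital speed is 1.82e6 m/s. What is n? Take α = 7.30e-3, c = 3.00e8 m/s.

v_n = Zαc/n ⇒ n = Zαc/v = 5 × 0.00730 × 3.00e8 / 1.82e6 ≈ 6.02
n = 6

6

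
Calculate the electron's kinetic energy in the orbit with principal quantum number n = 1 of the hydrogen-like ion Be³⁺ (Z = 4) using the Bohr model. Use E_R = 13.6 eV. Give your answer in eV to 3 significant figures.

For a Coulomb orbit the virial theorem gives K = −E_n.
E_n = −E_R·Z²/n², so K = E_R·Z²/n² = 13.6 × 4²/1² = 218 eV

218 eV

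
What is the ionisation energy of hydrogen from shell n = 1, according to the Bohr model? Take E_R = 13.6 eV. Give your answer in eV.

13.6 eV

E_n = −E_R·Z²/n² = −13.6 × 1²/1² eV = -13.6 eV
Ionisation energy = −E_n = 13.6 eV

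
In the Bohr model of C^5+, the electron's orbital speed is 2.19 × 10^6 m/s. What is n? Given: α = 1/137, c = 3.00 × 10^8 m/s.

6

v_n = Zαc/n ⇒ n = Zαc/v = 6 × 0.00730 × 3.00 × 10^8 / 2.19 × 10^6 ≈ 6.00
n = 6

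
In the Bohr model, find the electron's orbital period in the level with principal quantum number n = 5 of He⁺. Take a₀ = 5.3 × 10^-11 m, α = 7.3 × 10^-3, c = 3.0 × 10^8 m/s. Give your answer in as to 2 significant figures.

4800 as

r = n²a₀/Z = 5²·5.3 × 10^-11/2 = 6.6 × 10^-10 m
v = Zαc/n = 2·0.0073·3.0 × 10^8/5 = 8.8 × 10^5 m/s
T = 2πr/v = 4.8 × 10^-15 s = 4800 as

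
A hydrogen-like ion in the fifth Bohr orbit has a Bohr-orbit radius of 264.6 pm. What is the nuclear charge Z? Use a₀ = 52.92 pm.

r_n = n²a₀/Z ⇒ Z = n²a₀/r = 5² × 52.92 / 264.6 ≈ 5.00
Z = 5

5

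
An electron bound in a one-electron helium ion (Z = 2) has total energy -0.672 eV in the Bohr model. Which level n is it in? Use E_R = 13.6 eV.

9

E_n = −E_R Z²/n² ⇒ n² = E_R Z²/(−E_n) = 13.6 × 2² / 0.672 ≈ 80.95
n = 9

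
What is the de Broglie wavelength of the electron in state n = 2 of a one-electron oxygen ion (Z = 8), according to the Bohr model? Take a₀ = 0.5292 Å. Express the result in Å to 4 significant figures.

0.8313 Å

The Bohr quantisation condition is nλ = 2πr_n.
r_n = n²a₀/Z = 0.2646 Å
λ = 2πr_n/n = 2π·0.2646/2 = 0.8313 Å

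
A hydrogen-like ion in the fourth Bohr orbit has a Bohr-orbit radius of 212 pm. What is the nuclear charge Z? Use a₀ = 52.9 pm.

4

r_n = n²a₀/Z ⇒ Z = n²a₀/r = 4² × 52.9 / 212 ≈ 3.99
Z = 4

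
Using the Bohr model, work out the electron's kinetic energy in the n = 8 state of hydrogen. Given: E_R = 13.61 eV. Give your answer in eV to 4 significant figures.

For a Coulomb orbit the virial theorem gives K = −E_n.
E_n = −E_R·Z²/n², so K = E_R·Z²/n² = 13.61 × 1²/8² = 0.2127 eV

0.2127 eV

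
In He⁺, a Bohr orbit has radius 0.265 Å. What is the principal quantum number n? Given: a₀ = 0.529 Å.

r_n = n²a₀/Z ⇒ n² = rZ/a₀ = 0.265 × 2 / 0.529 ≈ 1.00
n = 1

1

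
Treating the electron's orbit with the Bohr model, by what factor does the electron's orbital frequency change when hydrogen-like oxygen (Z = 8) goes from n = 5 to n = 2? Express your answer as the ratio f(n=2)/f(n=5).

f ∝ Z^2 · n^-3; with Z fixed, f ∝ n^-3.
f(n=2)/f(n=5) = (2/5)^-3 = 125/8

125/8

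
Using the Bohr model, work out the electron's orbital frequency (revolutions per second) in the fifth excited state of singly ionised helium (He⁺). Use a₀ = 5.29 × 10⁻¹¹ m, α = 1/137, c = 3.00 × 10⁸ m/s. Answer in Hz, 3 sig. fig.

r = n²a₀/Z = 9.52 × 10⁻¹⁰ m, v = Zαc/n = 7.30 × 10⁵ m/s
f = v/(2πr) = 1.22 × 10¹⁴ Hz

1.22 × 10¹⁴ Hz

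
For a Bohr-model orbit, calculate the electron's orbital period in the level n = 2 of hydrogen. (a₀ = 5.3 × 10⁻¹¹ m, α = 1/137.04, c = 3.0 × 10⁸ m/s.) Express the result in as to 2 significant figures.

r = n²a₀/Z = 2²·5.3 × 10⁻¹¹/1 = 2.1 × 10⁻¹⁰ m
v = Zαc/n = 1·0.0073·3.0 × 10⁸/2 = 1.1 × 10⁶ m/s
T = 2πr/v = 1.2 × 10⁻¹⁵ s = 1200 as

1200 as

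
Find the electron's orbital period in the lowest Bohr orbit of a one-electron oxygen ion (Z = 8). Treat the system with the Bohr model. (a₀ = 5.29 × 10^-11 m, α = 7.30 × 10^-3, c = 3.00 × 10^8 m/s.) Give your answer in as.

2.37 as

r = n²a₀/Z = 1²·5.29 × 10^-11/8 = 6.61 × 10^-12 m
v = Zαc/n = 8·0.00730·3.00 × 10^8/1 = 1.75 × 10^7 m/s
T = 2πr/v = 2.37 × 10^-18 s = 2.37 as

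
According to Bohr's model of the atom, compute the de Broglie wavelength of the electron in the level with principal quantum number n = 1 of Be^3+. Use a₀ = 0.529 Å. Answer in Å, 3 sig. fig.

0.831 Å

The Bohr quantisation condition is nλ = 2πr_n.
r_n = n²a₀/Z = 0.132 Å
λ = 2πr_n/n = 2π·0.132/1 = 0.831 Å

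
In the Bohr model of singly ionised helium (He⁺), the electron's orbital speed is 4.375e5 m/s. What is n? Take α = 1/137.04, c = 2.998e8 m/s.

v_n = Zαc/n ⇒ n = Zαc/v = 2 × 0.007297 × 2.998e8 / 4.375e5 ≈ 10.00
n = 10

10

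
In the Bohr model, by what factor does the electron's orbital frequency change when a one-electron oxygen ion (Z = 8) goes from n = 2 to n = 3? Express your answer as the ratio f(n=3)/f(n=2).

8/27

f ∝ Z^2 · n^-3; with Z fixed, f ∝ n^-3.
f(n=3)/f(n=2) = (3/2)^-3 = 8/27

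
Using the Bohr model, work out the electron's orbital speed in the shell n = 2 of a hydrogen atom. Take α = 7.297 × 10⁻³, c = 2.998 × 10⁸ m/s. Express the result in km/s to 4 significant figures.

v_n = Zαc/n = 1 × 0.007297 × 2.998 × 10⁸ / 2
    = 1094 km/s

1094 km/s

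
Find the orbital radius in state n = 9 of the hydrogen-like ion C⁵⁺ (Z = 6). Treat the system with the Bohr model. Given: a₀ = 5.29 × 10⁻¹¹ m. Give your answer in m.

r_n = n²a₀/Z = 9² × 5.29 × 10⁻¹¹ / 6
    = 81 × 5.29 × 10⁻¹¹ / 6 = 7.14 × 10⁻¹⁰ m

7.14 × 10⁻¹⁰ m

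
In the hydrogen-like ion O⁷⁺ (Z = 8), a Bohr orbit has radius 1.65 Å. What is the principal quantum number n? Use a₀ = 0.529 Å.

r_n = n²a₀/Z ⇒ n² = rZ/a₀ = 1.65 × 8 / 0.529 ≈ 24.95
n = 5

5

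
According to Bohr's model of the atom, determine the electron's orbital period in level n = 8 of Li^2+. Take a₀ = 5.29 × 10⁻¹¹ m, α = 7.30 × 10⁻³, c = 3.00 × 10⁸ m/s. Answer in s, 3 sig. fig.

r = n²a₀/Z = 8²·5.29 × 10⁻¹¹/3 = 1.13 × 10⁻⁹ m
v = Zαc/n = 3·0.00730·3.00 × 10⁸/8 = 8.21 × 10⁵ m/s
T = 2πr/v = 8.63 × 10⁻¹⁵ s

8.63 × 10⁻¹⁵ s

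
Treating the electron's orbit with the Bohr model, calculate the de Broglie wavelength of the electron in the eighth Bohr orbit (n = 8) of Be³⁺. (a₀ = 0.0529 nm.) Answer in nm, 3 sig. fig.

0.665 nm

The Bohr quantisation condition is nλ = 2πr_n.
r_n = n²a₀/Z = 0.846 nm
λ = 2πr_n/n = 2π·0.846/8 = 0.665 nm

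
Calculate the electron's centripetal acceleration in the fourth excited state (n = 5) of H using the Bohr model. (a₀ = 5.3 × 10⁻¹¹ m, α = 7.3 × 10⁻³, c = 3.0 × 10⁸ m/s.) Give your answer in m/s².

1.4 × 10²⁰ m/s²

r = n²a₀/Z = 1.3 × 10⁻⁹ m, v = Zαc/n = 4.4 × 10⁵ m/s
a = v²/r = (4.4 × 10⁵)² / 1.3 × 10⁻⁹ = 1.4 × 10²⁰ m/s²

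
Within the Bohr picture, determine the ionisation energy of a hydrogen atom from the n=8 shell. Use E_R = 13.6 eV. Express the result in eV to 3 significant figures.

E_n = −E_R·Z²/n² = −13.6 × 1²/8² eV = -0.212 eV
Ionisation energy = −E_n = 0.212 eV

0.212 eV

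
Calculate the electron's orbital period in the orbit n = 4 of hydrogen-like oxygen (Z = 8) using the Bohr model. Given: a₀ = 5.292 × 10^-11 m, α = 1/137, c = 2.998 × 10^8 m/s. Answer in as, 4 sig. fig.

r = n²a₀/Z = 4²·5.292 × 10^-11/8 = 1.058 × 10^-10 m
v = Zαc/n = 8·0.007299·2.998 × 10^8/4 = 4.377 × 10^6 m/s
T = 2πr/v = 1.519 × 10^-16 s = 151.9 as

151.9 as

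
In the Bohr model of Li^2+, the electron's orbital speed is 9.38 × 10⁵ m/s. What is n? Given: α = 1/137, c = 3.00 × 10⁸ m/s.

v_n = Zαc/n ⇒ n = Zαc/v = 3 × 0.00730 × 3.00 × 10⁸ / 9.38 × 10⁵ ≈ 7.00
n = 7

7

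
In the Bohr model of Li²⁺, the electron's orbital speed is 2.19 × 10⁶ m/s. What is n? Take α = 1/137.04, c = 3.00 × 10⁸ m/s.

3

v_n = Zαc/n ⇒ n = Zαc/v = 3 × 0.00730 × 3.00 × 10⁸ / 2.19 × 10⁶ ≈ 3.00
n = 3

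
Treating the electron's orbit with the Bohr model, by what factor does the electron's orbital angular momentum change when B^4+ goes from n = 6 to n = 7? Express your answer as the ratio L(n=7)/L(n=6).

L = nℏ depends only on n, so L ∝ n.
L(n=7)/L(n=6) = (7/6)^1 = 7/6

7/6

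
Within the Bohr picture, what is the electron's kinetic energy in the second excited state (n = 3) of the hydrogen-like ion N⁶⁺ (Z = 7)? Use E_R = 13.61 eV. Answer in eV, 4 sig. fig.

74.10 eV

For a Coulomb orbit the virial theorem gives K = −E_n.
E_n = −E_R·Z²/n², so K = E_R·Z²/n² = 13.61 × 7²/3² = 74.10 eV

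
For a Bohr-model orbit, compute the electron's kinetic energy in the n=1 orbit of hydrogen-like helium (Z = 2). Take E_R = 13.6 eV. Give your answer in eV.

54.4 eV

For a Coulomb orbit the virial theorem gives K = −E_n.
E_n = −E_R·Z²/n², so K = E_R·Z²/n² = 13.6 × 2²/1² = 54.4 eV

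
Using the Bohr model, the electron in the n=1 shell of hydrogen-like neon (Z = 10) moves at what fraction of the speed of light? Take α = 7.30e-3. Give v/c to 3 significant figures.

v_n = Zαc/n, so v/c = Zα/n = 10 × 0.00730 / 1 = 0.0730

0.0730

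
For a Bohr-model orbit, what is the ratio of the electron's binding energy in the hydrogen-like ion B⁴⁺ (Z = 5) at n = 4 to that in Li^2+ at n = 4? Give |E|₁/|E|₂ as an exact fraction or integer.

|E| ∝ Z^2 · n^-2
|E|₁/|E|₂ = (5/3)^2 · (4/4)^-2 = 25/9

25/9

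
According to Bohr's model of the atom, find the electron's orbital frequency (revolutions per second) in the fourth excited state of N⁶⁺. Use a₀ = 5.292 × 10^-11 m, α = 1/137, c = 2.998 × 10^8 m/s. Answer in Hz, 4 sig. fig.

2.580 × 10^15 Hz

r = n²a₀/Z = 1.890 × 10^-10 m, v = Zαc/n = 3.064 × 10^6 m/s
f = v/(2πr) = 2.580 × 10^15 Hz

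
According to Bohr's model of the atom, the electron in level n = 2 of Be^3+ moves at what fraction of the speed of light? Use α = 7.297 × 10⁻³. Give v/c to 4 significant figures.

0.01459

v_n = Zαc/n, so v/c = Zα/n = 4 × 0.007297 / 2 = 0.01459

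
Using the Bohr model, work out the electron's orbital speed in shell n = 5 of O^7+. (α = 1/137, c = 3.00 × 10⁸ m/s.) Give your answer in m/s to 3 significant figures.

3.50 × 10⁶ m/s

v_n = Zαc/n = 8 × 0.00730 × 3.00 × 10⁸ / 5
    = 3.50 × 10⁶ m/s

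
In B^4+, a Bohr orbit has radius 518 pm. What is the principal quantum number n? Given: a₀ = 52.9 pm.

r_n = n²a₀/Z ⇒ n² = rZ/a₀ = 518 × 5 / 52.9 ≈ 48.96
n = 7

7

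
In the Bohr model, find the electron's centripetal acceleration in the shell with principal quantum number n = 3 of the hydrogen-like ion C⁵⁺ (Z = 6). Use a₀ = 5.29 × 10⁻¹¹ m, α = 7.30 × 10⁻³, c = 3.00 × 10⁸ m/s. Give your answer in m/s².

r = n²a₀/Z = 7.94 × 10⁻¹¹ m, v = Zαc/n = 4.38 × 10⁶ m/s
a = v²/r = (4.38 × 10⁶)² / 7.94 × 10⁻¹¹ = 2.42 × 10²³ m/s²

2.42 × 10²³ m/s²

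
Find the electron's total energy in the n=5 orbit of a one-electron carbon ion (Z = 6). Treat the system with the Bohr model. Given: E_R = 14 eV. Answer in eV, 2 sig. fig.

E_n = −E_R·Z²/n² = −14 × 6²/5² = -20 eV

-20 eV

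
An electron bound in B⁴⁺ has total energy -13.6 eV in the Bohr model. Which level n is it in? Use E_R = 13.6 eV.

E_n = −E_R Z²/n² ⇒ n² = E_R Z²/(−E_n) = 13.6 × 5² / 13.6 ≈ 25.00
n = 5

5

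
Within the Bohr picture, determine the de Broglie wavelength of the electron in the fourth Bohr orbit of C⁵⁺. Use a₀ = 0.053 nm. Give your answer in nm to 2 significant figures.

0.22 nm

The Bohr quantisation condition is nλ = 2πr_n.
r_n = n²a₀/Z = 0.14 nm
λ = 2πr_n/n = 2π·0.14/4 = 0.22 nm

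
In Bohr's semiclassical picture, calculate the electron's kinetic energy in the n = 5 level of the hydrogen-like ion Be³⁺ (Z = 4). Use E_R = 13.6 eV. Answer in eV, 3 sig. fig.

For a Coulomb orbit the virial theorem gives K = −E_n.
E_n = −E_R·Z²/n², so K = E_R·Z²/n² = 13.6 × 4²/5² = 8.70 eV

8.70 eV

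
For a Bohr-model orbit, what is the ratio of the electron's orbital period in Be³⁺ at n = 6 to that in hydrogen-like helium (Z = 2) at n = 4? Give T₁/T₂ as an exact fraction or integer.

27/32

T ∝ Z^-2 · n^3
T₁/T₂ = (4/2)^-2 · (6/4)^3 = 27/32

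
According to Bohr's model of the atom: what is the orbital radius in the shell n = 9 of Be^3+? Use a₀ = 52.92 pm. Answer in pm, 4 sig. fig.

1072 pm

r_n = n²a₀/Z = 9² × 52.92 / 4
    = 81 × 52.92 / 4 = 1072 pm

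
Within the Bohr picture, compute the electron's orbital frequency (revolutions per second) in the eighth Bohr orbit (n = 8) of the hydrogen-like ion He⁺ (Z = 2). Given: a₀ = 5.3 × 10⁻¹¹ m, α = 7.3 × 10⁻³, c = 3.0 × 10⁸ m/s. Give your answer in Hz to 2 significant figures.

r = n²a₀/Z = 1.7 × 10⁻⁹ m, v = Zαc/n = 5.5 × 10⁵ m/s
f = v/(2πr) = 5.1 × 10¹³ Hz

5.1 × 10¹³ Hz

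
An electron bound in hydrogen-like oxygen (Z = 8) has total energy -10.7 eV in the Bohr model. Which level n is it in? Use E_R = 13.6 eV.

9

E_n = −E_R Z²/n² ⇒ n² = E_R Z²/(−E_n) = 13.6 × 8² / 10.7 ≈ 81.35
n = 9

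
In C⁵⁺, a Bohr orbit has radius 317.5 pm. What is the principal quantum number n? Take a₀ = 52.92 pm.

r_n = n²a₀/Z ⇒ n² = rZ/a₀ = 317.5 × 6 / 52.92 ≈ 36.00
n = 6

6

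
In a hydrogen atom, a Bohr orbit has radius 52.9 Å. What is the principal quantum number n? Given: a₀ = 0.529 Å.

r_n = n²a₀/Z ⇒ n² = rZ/a₀ = 52.9 × 1 / 0.529 ≈ 100.00
n = 10

10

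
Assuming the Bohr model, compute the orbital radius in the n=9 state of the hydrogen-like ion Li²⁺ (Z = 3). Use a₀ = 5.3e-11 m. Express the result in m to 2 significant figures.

r_n = n²a₀/Z = 9² × 5.3e-11 / 3
    = 81 × 5.3e-11 / 3 = 1.4e-9 m

1.4e-9 m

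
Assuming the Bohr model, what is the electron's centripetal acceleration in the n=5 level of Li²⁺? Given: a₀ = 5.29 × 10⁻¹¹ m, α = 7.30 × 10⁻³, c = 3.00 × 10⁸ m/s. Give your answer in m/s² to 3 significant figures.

r = n²a₀/Z = 4.41 × 10⁻¹⁰ m, v = Zαc/n = 1.31 × 10⁶ m/s
a = v²/r = (1.31 × 10⁶)² / 4.41 × 10⁻¹⁰ = 3.92 × 10²¹ m/s²

3.92 × 10²¹ m/s²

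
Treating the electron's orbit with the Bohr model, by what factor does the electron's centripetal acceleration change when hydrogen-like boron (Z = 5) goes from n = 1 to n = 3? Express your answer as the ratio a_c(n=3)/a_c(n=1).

a_c ∝ Z^3 · n^-4; with Z fixed, a_c ∝ n^-4.
a_c(n=3)/a_c(n=1) = (3/1)^-4 = 1/81

1/81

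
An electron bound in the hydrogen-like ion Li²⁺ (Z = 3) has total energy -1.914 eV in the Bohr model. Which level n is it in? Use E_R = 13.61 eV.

8

E_n = −E_R Z²/n² ⇒ n² = E_R Z²/(−E_n) = 13.61 × 3² / 1.914 ≈ 64.00
n = 8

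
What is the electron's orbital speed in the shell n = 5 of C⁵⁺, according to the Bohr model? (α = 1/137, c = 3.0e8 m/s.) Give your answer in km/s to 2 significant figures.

v_n = Zαc/n = 6 × 0.0073 × 3.0e8 / 5
    = 2600 km/s

2600 km/s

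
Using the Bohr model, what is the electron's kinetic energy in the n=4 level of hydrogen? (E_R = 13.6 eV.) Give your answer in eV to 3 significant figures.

0.850 eV

For a Coulomb orbit the virial theorem gives K = −E_n.
E_n = −E_R·Z²/n², so K = E_R·Z²/n² = 13.6 × 1²/4² = 0.850 eV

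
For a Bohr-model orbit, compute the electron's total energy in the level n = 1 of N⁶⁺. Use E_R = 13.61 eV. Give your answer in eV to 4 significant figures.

E_n = −E_R·Z²/n² = −13.61 × 7²/1² = -666.9 eV

-666.9 eV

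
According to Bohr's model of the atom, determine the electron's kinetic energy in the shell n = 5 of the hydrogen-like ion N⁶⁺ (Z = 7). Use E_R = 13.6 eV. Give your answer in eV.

26.7 eV

For a Coulomb orbit the virial theorem gives K = −E_n.
E_n = −E_R·Z²/n², so K = E_R·Z²/n² = 13.6 × 7²/5² = 26.7 eV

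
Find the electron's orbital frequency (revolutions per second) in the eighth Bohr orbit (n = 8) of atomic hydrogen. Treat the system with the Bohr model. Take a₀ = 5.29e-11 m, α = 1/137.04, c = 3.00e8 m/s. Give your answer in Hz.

1.29e13 Hz

r = n²a₀/Z = 3.39e-9 m, v = Zαc/n = 2.74e5 m/s
f = v/(2πr) = 1.29e13 Hz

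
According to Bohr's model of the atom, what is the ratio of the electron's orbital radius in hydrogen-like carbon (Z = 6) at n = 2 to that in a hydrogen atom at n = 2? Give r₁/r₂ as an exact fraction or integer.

1/6

r ∝ Z^-1 · n^2
r₁/r₂ = (6/1)^-1 · (2/2)^2 = 1/6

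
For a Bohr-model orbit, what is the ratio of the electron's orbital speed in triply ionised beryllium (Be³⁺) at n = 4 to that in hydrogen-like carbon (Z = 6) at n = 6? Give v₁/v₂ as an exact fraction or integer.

1

v ∝ Z^1 · n^-1
v₁/v₂ = (4/6)^1 · (4/6)^-1 = 1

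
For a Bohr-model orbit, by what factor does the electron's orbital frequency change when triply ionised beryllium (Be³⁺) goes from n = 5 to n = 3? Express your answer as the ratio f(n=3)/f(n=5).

f ∝ Z^2 · n^-3; with Z fixed, f ∝ n^-3.
f(n=3)/f(n=5) = (3/5)^-3 = 125/27

125/27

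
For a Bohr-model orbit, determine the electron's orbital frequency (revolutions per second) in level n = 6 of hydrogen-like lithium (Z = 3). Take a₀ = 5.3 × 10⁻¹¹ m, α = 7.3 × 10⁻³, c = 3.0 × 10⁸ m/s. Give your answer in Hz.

2.7 × 10¹⁴ Hz

r = n²a₀/Z = 6.4 × 10⁻¹⁰ m, v = Zαc/n = 1.1 × 10⁶ m/s
f = v/(2πr) = 2.7 × 10¹⁴ Hz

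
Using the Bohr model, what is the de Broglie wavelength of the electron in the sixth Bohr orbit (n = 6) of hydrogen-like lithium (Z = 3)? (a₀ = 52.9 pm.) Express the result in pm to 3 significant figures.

The Bohr quantisation condition is nλ = 2πr_n.
r_n = n²a₀/Z = 635 pm
λ = 2πr_n/n = 2π·635/6 = 665 pm

665 pm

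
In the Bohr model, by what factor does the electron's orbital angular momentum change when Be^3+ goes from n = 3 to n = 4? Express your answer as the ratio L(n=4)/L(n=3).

4/3

L = nℏ depends only on n, so L ∝ n.
L(n=4)/L(n=3) = (4/3)^1 = 4/3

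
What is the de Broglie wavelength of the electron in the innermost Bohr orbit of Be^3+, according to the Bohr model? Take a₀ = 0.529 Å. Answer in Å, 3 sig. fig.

0.831 Å

The Bohr quantisation condition is nλ = 2πr_n.
r_n = n²a₀/Z = 0.132 Å
λ = 2πr_n/n = 2π·0.132/1 = 0.831 Å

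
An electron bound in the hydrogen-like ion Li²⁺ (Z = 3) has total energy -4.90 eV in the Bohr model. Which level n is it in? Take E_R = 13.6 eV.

E_n = −E_R Z²/n² ⇒ n² = E_R Z²/(−E_n) = 13.6 × 3² / 4.90 ≈ 24.98
n = 5

5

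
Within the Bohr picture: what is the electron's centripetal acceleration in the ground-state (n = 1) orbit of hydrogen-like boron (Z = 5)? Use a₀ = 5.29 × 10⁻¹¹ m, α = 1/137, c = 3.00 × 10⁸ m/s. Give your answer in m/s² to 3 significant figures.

1.13 × 10²⁵ m/s²

r = n²a₀/Z = 1.06 × 10⁻¹¹ m, v = Zαc/n = 1.09 × 10⁷ m/s
a = v²/r = (1.09 × 10⁷)² / 1.06 × 10⁻¹¹ = 1.13 × 10²⁵ m/s²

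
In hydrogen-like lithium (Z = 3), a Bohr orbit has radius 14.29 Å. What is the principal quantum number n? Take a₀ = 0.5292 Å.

r_n = n²a₀/Z ⇒ n² = rZ/a₀ = 14.29 × 3 / 0.5292 ≈ 81.01
n = 9

9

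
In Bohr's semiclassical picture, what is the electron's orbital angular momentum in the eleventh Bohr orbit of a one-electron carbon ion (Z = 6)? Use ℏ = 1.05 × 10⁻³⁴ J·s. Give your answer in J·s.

1.16 × 10⁻³³ J·s

L_n = nℏ = 11 × 1.05 × 10⁻³⁴ = 1.16 × 10⁻³³ J·s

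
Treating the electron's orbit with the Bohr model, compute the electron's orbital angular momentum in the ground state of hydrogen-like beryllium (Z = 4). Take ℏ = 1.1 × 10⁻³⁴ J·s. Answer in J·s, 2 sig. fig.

L_n = nℏ = 1 × 1.1 × 10⁻³⁴ = 1.1 × 10⁻³⁴ J·s

1.1 × 10⁻³⁴ J·s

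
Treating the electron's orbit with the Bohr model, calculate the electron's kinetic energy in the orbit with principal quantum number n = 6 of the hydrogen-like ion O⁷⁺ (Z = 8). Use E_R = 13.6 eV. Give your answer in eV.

24.2 eV

For a Coulomb orbit the virial theorem gives K = −E_n.
E_n = −E_R·Z²/n², so K = E_R·Z²/n² = 13.6 × 8²/6² = 24.2 eV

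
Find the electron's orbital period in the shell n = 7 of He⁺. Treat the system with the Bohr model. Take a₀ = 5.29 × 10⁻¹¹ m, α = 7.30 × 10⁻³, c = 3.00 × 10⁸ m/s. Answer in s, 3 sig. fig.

1.30 × 10⁻¹⁴ s

r = n²a₀/Z = 7²·5.29 × 10⁻¹¹/2 = 1.30 × 10⁻⁹ m
v = Zαc/n = 2·0.00730·3.00 × 10⁸/7 = 6.26 × 10⁵ m/s
T = 2πr/v = 1.30 × 10⁻¹⁴ s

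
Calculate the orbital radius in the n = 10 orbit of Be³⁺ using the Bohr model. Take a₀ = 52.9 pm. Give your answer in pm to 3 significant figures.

r_n = n²a₀/Z = 10² × 52.9 / 4
    = 100 × 52.9 / 4 = 1320 pm

1320 pm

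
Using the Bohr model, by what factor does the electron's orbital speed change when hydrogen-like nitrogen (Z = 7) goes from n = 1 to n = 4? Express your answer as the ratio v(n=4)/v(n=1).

v ∝ Z^1 · n^-1; with Z fixed, v ∝ n^-1.
v(n=4)/v(n=1) = (4/1)^-1 = 1/4

1/4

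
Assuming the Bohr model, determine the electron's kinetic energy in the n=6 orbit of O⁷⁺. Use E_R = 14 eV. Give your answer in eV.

For a Coulomb orbit the virial theorem gives K = −E_n.
E_n = −E_R·Z²/n², so K = E_R·Z²/n² = 14 × 8²/6² = 25 eV

25 eV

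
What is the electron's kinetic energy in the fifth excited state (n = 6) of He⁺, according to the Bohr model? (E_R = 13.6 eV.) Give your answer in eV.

For a Coulomb orbit the virial theorem gives K = −E_n.
E_n = −E_R·Z²/n², so K = E_R·Z²/n² = 13.6 × 2²/6² = 1.51 eV

1.51 eV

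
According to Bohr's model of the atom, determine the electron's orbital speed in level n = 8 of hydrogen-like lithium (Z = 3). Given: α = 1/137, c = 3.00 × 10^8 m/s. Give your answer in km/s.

821 km/s

v_n = Zαc/n = 3 × 0.00730 × 3.00 × 10^8 / 8
    = 821 km/s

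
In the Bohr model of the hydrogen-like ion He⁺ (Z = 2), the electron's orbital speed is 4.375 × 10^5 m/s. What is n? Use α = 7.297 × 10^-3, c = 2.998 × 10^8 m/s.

10

v_n = Zαc/n ⇒ n = Zαc/v = 2 × 0.007297 × 2.998 × 10^8 / 4.375 × 10^5 ≈ 10.00
n = 10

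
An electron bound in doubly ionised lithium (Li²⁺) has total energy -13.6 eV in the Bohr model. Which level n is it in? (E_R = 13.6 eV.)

3

E_n = −E_R Z²/n² ⇒ n² = E_R Z²/(−E_n) = 13.6 × 3² / 13.6 ≈ 9.00
n = 3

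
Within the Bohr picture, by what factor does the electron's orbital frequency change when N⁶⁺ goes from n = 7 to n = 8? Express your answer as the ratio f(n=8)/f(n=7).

f ∝ Z^2 · n^-3; with Z fixed, f ∝ n^-3.
f(n=8)/f(n=7) = (8/7)^-3 = 343/512

343/512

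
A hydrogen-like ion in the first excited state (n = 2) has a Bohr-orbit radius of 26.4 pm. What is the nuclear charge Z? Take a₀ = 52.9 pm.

8

r_n = n²a₀/Z ⇒ Z = n²a₀/r = 2² × 52.9 / 26.4 ≈ 8.02
Z = 8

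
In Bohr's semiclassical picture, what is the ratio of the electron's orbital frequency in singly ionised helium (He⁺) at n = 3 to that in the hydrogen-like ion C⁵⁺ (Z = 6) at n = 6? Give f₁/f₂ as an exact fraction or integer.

8/9

f ∝ Z^2 · n^-3
f₁/f₂ = (2/6)^2 · (3/6)^-3 = 8/9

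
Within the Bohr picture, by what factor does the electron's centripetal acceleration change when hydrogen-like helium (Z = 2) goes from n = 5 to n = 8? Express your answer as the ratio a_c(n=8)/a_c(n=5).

625/4096

a_c ∝ Z^3 · n^-4; with Z fixed, a_c ∝ n^-4.
a_c(n=8)/a_c(n=5) = (8/5)^-4 = 625/4096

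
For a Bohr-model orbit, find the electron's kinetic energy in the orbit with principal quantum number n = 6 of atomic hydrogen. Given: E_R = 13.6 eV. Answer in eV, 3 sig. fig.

For a Coulomb orbit the virial theorem gives K = −E_n.
E_n = −E_R·Z²/n², so K = E_R·Z²/n² = 13.6 × 1²/6² = 0.378 eV

0.378 eV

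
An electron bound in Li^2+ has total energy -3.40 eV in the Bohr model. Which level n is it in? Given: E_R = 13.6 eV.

6

E_n = −E_R Z²/n² ⇒ n² = E_R Z²/(−E_n) = 13.6 × 3² / 3.40 ≈ 36.00
n = 6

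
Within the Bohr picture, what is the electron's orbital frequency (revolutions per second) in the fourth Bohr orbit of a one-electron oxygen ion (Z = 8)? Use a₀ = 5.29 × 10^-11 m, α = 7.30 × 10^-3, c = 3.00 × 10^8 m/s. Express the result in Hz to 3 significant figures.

r = n²a₀/Z = 1.06 × 10^-10 m, v = Zαc/n = 4.38 × 10^6 m/s
f = v/(2πr) = 6.59 × 10^15 Hz

6.59 × 10^15 Hz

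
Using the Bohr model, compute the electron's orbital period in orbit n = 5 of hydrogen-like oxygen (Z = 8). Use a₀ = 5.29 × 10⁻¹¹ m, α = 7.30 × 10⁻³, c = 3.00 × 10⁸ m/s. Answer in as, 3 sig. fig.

296 as

r = n²a₀/Z = 5²·5.29 × 10⁻¹¹/8 = 1.65 × 10⁻¹⁰ m
v = Zαc/n = 8·0.00730·3.00 × 10⁸/5 = 3.50 × 10⁶ m/s
T = 2πr/v = 2.96 × 10⁻¹⁶ s = 296 as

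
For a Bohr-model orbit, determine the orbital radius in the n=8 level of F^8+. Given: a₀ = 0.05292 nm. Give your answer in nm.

r_n = n²a₀/Z = 8² × 0.05292 / 9
    = 64 × 0.05292 / 9 = 0.3763 nm

0.3763 nm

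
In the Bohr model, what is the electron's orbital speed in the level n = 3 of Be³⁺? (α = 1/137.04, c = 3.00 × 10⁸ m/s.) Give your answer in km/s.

v_n = Zαc/n = 4 × 0.00730 × 3.00 × 10⁸ / 3
    = 2920 km/s

2920 km/s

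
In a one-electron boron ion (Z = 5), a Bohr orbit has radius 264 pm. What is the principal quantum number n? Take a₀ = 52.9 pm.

5

r_n = n²a₀/Z ⇒ n² = rZ/a₀ = 264 × 5 / 52.9 ≈ 24.95
n = 5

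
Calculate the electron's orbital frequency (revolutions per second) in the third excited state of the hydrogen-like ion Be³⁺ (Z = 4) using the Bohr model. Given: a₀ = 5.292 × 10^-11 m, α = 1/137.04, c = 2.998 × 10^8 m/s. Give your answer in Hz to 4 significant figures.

r = n²a₀/Z = 2.117 × 10^-10 m, v = Zαc/n = 2.188 × 10^6 m/s
f = v/(2πr) = 1.645 × 10^15 Hz

1.645 × 10^15 Hz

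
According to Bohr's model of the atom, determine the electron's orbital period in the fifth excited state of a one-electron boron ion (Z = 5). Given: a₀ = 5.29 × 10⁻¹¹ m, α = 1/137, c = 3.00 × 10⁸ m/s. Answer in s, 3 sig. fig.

1.31 × 10⁻¹⁵ s

r = n²a₀/Z = 6²·5.29 × 10⁻¹¹/5 = 3.81 × 10⁻¹⁰ m
v = Zαc/n = 5·0.00730·3.00 × 10⁸/6 = 1.82 × 10⁶ m/s
T = 2πr/v = 1.31 × 10⁻¹⁵ s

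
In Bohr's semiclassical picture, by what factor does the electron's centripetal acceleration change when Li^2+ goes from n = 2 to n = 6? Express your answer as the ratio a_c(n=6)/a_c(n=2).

a_c ∝ Z^3 · n^-4; with Z fixed, a_c ∝ n^-4.
a_c(n=6)/a_c(n=2) = (6/2)^-4 = 1/81

1/81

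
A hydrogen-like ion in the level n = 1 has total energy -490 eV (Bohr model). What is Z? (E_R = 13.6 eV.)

E_n = −E_R Z²/n² ⇒ Z² = −E_n n²/E_R = 490 × 1² / 13.6 ≈ 36.03
Z = 6

6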